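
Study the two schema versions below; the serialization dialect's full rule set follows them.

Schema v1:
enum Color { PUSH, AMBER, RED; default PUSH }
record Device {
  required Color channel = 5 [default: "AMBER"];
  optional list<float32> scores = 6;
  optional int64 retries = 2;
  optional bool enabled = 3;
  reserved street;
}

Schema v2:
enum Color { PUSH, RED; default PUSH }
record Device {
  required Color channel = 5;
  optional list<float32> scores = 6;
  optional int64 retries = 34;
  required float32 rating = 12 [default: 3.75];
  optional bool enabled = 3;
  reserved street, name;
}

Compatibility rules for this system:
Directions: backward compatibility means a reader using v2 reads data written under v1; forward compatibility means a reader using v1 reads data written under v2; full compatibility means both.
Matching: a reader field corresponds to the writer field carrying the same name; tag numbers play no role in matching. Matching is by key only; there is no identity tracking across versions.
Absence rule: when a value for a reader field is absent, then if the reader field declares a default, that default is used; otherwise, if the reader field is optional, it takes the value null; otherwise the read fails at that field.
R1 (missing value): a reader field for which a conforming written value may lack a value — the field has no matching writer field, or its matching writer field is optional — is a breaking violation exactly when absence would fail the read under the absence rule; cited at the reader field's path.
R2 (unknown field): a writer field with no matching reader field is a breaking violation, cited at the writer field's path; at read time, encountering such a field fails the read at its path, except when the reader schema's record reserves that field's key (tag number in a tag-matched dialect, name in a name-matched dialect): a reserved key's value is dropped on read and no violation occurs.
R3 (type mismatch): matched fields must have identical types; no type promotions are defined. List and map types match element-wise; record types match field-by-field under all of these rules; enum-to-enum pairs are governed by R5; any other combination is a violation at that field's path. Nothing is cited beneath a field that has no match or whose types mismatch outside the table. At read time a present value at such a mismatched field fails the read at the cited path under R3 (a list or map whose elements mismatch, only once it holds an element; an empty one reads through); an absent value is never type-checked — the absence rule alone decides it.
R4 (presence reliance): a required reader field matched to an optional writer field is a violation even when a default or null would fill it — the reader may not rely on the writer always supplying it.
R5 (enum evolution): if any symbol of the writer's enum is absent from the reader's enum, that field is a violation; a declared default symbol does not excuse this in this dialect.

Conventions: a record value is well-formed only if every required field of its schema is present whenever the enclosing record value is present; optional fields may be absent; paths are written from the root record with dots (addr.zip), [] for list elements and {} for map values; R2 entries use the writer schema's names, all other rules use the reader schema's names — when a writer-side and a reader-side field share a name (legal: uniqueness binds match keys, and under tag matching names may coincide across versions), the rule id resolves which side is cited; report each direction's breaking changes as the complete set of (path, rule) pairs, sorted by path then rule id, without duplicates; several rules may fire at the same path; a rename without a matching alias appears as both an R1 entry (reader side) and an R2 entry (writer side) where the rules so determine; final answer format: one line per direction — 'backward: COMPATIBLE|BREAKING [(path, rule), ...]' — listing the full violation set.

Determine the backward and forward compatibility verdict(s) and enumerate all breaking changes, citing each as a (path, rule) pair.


backward: BREAKING [(channel, R5)]; forward: BREAKING [(rating, R2)]

the writer's type comes first in each Device pair
backward analysis of Device with v2 as reader and v1 as writer:
  channel: Color -> Color, writer required; from channel
  scores: list<float32> -> list<float32>, writer optional; from scores
  retries: int64 -> int64, writer optional; from retries
  rating: no writer match
  enabled: bool -> bool, writer optional; from enabled
  violation R5 at channel
  => backward: BREAKING (1)
forward analysis of Device with v1 as reader and v2 as writer:
  channel: Color -> Color, writer required; from channel
  scores: list<float32> -> list<float32>, writer optional; from scores
  retries: int64 -> int64, writer optional; from retries
  enabled: bool -> bool, writer optional; from enabled
  writer field rating has no reader counterpart
  violation R2 at rating
  => forward: BREAKING (1)


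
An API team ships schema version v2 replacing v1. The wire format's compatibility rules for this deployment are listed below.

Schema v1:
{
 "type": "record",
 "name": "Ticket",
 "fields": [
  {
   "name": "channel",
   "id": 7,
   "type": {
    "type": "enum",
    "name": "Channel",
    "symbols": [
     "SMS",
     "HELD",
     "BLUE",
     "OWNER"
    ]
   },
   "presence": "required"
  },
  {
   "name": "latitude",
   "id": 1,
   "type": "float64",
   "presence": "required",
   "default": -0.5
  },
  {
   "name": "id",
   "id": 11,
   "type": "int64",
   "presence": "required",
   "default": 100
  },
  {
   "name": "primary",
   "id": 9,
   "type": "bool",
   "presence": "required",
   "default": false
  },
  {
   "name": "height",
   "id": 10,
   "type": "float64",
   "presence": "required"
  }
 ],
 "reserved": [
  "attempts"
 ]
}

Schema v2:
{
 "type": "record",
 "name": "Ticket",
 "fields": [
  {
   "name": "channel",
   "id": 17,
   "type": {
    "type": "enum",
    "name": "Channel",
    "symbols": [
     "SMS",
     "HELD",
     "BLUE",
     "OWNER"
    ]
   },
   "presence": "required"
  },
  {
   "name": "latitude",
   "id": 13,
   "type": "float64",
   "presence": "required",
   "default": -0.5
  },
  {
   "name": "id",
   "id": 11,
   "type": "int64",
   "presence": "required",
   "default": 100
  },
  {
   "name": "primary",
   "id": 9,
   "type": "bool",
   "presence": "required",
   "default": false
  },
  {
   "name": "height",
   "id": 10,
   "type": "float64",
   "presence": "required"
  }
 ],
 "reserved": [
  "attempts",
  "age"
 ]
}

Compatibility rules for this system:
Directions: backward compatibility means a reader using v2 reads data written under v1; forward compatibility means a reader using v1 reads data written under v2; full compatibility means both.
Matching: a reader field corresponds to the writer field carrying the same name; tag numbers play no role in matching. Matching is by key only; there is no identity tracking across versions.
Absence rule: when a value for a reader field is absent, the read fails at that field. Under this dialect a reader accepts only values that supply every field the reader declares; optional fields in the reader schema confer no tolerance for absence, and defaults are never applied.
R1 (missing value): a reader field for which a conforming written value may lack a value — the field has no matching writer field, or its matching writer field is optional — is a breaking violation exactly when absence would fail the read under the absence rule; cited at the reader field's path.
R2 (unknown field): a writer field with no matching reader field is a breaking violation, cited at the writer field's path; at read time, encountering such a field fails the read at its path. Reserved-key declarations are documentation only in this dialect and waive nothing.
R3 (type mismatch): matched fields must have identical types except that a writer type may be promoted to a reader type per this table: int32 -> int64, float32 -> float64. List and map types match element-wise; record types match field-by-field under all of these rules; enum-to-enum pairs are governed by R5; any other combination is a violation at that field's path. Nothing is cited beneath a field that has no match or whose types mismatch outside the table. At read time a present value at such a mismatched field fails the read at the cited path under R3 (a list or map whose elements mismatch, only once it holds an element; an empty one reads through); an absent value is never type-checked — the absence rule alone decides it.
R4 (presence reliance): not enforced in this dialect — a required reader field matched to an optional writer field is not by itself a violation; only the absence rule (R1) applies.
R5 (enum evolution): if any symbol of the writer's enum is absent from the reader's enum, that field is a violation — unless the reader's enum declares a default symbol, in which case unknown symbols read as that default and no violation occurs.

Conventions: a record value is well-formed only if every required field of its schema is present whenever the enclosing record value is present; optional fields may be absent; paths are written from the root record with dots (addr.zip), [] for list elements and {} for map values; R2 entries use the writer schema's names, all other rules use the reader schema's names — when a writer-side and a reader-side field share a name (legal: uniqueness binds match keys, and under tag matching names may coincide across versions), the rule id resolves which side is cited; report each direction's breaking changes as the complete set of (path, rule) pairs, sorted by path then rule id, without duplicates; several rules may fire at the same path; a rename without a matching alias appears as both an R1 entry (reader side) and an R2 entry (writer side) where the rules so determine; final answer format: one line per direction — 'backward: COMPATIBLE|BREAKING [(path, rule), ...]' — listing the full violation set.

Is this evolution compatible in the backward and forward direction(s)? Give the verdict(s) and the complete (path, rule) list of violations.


backward: COMPATIBLE []; forward: COMPATIBLE []

the writer's type comes first in each Ticket pair
backward pass over Ticket, reader schema v2, writer schema v1:
  channel: paired with writer channel (Channel -> Channel; writer required)
  latitude: paired with writer latitude (float64 -> float64; writer required)
  id: paired with writer id (int64 -> int64; writer required)
  primary: paired with writer primary (bool -> bool; writer required)
  height: paired with writer height (float64 -> float64; writer required)
  => backward: COMPATIBLE
forward pass over Ticket, reader schema v1, writer schema v2:
  channel: paired with writer channel (Channel -> Channel; writer required)
  latitude: paired with writer latitude (float64 -> float64; writer required)
  id: paired with writer id (int64 -> int64; writer required)
  primary: paired with writer primary (bool -> bool; writer required)
  height: paired with writer height (float64 -> float64; writer required)
  => forward: COMPATIBLE


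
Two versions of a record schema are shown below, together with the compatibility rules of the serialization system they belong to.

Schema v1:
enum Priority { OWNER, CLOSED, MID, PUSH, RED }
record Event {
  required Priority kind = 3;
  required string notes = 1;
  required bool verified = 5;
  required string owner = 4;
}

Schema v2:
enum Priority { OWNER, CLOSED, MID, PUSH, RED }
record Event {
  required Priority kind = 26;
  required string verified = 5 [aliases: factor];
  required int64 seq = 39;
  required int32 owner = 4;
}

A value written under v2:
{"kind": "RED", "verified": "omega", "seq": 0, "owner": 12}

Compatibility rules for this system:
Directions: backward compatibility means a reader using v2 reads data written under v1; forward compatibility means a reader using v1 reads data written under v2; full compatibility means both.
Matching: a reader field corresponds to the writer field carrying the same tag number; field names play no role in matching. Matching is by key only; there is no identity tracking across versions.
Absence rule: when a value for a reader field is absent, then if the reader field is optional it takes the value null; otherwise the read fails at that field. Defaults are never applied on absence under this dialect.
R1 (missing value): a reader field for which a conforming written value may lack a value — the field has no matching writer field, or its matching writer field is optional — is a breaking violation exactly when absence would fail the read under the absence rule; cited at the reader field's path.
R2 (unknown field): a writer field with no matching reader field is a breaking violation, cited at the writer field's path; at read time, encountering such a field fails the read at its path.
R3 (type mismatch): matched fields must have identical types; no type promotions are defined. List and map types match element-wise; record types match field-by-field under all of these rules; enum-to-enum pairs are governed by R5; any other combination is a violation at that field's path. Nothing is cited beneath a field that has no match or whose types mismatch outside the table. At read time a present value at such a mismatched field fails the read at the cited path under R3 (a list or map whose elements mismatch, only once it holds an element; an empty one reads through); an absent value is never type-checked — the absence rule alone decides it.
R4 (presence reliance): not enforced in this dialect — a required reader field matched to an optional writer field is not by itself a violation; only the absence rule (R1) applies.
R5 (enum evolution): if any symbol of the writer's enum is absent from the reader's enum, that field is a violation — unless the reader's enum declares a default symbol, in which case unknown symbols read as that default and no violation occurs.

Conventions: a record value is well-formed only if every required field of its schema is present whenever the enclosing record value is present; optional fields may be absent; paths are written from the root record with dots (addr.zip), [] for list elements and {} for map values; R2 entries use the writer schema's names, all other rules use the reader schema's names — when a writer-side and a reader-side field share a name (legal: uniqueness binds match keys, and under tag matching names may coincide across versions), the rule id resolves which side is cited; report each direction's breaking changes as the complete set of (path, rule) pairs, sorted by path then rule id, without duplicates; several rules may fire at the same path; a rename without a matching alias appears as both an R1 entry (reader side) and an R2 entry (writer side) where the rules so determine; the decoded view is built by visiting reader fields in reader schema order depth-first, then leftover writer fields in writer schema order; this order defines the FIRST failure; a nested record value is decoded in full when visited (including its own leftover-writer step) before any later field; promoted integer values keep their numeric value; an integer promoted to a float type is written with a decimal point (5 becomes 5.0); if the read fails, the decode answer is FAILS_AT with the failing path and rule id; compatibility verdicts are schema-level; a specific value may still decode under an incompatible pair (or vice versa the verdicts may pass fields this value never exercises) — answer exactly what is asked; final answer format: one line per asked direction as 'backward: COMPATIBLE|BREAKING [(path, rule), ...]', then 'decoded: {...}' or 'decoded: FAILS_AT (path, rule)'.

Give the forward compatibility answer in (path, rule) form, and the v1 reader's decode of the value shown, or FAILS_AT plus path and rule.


the writer's type comes first in each Event pair
forward pass over Event, reader schema v1, writer schema v2:
  no writer field matches reader kind
  no writer field matches reader notes
  writer required, string -> bool: reader verified maps from writer verified
  writer required, int32 -> string: reader owner maps from writer owner
  writer field kind has no reader counterpart
  writer field seq has no reader counterpart
  violation R1 at kind
  violation R2 at kind
  violation R1 at notes
  violation R3 at owner
  violation R2 at seq
  violation R3 at verified
  => forward: BREAKING (6)
migrating the Event value to v1:
  read fails at kind under R1 (no fill)
  => FAILS_AT (kind, R1)

forward: BREAKING [(kind, R1), (kind, R2), (notes, R1), (owner, R3), (seq, R2), (verified, R3)]; decoded: FAILS_AT (kind, R1)


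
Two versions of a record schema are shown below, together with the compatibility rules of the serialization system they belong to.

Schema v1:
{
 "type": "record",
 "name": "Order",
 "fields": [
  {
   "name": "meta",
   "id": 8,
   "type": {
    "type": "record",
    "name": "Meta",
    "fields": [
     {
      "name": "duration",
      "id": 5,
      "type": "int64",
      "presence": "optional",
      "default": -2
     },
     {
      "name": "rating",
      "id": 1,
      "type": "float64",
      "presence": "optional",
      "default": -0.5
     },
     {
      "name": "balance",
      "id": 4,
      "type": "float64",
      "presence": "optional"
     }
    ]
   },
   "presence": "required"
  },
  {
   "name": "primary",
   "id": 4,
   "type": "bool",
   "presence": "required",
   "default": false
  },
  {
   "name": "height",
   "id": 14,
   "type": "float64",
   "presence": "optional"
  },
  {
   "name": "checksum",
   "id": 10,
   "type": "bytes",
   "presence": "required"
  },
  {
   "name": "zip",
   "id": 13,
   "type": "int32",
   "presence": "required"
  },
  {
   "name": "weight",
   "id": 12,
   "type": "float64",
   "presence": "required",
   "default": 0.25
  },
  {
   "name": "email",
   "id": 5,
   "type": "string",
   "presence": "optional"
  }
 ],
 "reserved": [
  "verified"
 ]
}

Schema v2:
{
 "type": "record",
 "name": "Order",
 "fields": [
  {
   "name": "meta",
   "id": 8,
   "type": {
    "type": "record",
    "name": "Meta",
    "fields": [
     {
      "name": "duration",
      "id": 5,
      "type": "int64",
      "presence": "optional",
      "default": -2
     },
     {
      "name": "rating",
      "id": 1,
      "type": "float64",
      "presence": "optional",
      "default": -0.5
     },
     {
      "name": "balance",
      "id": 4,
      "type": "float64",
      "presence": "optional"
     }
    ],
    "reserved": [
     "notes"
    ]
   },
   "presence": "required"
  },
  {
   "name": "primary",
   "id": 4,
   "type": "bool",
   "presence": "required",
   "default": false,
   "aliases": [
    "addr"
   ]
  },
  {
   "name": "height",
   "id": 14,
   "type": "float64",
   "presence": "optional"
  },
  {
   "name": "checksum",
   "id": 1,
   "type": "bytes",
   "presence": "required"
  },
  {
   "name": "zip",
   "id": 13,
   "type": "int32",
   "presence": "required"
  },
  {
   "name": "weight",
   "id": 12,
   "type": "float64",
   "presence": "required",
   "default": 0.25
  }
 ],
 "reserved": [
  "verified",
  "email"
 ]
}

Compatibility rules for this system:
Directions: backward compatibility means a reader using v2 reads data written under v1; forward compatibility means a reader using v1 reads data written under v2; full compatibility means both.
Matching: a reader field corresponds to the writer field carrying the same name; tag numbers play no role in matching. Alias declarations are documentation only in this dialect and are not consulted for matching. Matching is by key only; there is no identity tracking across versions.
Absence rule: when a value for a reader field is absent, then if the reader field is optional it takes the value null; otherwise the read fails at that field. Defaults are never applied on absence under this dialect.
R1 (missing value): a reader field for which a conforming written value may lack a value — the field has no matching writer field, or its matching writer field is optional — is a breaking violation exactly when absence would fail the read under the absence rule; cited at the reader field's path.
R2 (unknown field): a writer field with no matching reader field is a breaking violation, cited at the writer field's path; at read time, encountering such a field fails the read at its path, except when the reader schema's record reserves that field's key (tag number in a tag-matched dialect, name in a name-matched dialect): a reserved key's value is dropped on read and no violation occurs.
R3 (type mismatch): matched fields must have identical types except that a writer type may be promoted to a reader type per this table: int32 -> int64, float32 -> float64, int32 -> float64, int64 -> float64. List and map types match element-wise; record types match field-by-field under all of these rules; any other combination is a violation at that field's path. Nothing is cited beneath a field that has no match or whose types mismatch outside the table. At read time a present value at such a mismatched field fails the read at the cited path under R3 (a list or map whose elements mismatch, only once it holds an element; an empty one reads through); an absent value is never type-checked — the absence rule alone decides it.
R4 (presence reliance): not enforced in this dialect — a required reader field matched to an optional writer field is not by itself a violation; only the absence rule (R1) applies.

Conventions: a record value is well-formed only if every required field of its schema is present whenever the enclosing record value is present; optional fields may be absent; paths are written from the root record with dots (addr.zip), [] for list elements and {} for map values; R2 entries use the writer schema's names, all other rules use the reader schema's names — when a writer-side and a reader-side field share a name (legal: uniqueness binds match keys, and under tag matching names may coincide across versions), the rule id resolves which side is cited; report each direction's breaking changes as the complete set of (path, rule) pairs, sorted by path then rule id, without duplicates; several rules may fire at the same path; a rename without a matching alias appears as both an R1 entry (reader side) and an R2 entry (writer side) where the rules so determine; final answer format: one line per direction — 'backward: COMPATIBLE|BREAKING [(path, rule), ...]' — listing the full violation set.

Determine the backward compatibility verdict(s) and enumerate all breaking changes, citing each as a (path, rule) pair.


backward: COMPATIBLE []

in Order below, arrows point writer -> reader
backward analysis of Order with v2 as reader and v1 as writer:
  meta: Meta -> Meta, writer required; from meta
  primary: bool -> bool, writer required; from primary
  height: float64 -> float64, writer optional; from height
  checksum: bytes -> bytes, writer required; from checksum
  zip: int32 -> int32, writer required; from zip
  weight: float64 -> float64, writer required; from weight
  writer field email has no reader counterpart
  meta.duration: int64 -> int64, writer optional; from meta.duration
  meta.rating: float64 -> float64, writer optional; from meta.rating
  meta.balance: float64 -> float64, writer optional; from meta.balance
  => backward: COMPATIBLE
remaining Order differences; none change what is asked:
  removed field email from record Order (its key "email" joins the reserved list) -> no rule fires on it in Order's dialect; the asked verdict holds
  field checksum in record Order: tag 10 changed to 1 -> no rule fires on it in Order's dialect; the asked verdict holds


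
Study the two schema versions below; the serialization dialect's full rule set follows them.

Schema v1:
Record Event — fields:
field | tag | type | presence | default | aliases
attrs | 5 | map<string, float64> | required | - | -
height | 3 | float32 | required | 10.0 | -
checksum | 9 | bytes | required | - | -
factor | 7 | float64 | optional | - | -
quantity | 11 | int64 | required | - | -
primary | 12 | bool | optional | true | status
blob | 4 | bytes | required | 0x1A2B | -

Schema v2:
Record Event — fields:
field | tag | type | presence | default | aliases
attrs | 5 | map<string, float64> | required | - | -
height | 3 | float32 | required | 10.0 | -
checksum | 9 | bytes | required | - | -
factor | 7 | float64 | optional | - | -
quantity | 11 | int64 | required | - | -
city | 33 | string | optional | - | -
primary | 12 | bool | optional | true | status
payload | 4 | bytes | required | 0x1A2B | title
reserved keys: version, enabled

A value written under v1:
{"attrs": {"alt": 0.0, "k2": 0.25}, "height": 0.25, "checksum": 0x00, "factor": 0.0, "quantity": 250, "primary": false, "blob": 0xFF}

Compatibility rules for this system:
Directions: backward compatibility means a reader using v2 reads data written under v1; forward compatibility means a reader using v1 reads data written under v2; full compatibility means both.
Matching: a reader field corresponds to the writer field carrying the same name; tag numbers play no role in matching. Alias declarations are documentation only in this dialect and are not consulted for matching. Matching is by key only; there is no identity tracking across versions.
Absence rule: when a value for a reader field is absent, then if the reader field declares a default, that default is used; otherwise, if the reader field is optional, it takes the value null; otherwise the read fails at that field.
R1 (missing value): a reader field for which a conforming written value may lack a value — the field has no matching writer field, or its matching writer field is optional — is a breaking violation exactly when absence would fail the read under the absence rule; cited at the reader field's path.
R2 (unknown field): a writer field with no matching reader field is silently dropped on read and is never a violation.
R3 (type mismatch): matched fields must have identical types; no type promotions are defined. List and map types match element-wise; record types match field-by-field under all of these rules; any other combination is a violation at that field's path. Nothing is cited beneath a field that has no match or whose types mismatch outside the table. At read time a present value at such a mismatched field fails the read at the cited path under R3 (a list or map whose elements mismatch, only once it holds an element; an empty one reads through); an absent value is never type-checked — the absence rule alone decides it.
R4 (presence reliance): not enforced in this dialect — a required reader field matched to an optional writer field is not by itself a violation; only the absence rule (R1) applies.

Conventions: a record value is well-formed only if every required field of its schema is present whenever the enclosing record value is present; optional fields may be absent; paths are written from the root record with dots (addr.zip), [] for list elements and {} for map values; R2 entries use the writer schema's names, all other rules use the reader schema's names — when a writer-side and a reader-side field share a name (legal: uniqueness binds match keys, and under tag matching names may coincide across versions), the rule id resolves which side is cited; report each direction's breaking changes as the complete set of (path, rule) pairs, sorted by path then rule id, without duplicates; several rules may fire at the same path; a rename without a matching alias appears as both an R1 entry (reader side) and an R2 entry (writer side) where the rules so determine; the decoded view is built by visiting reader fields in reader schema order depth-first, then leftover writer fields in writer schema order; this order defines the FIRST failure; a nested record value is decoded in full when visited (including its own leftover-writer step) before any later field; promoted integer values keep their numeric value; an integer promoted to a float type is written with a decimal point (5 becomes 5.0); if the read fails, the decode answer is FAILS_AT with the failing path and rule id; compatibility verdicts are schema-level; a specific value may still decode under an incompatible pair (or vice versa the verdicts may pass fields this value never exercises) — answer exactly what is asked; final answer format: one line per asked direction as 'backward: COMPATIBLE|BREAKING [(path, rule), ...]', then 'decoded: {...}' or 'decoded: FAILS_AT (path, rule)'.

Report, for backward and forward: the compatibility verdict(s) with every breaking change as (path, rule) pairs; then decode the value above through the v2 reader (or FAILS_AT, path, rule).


backward: COMPATIBLE []; forward: COMPATIBLE []; decoded: {"attrs": {"alt": 0.0, "k2": 0.25}, "height": 0.25, "checksum": 0x00, "factor": 0.0, "quantity": 250, "city": null, "primary": false, "payload": 0x1A2B}

arrows below run writer -> reader for Event
backward for Event (reader v2, writer v1):
  attrs: map<string, float64> -> map<string, float64>, writer required; from attrs
  height: float32 -> float32, writer required; from height
  checksum: bytes -> bytes, writer required; from checksum
  factor: float64 -> float64, writer optional; from factor
  quantity: int64 -> int64, writer required; from quantity
  no writer field matches reader city
  primary: bool -> bool, writer optional; from primary
  no writer field matches reader payload
  blob (writer side), unknown to reader
  => backward verdict for Event: COMPATIBLE, no violations
forward for Event (reader v1, writer v2):
  attrs: map<string, float64> -> map<string, float64>, writer required; from attrs
  height: float32 -> float32, writer required; from height
  checksum: bytes -> bytes, writer required; from checksum
  factor: float64 -> float64, writer optional; from factor
  quantity: int64 -> int64, writer required; from quantity
  primary: bool -> bool, writer optional; from primary
  no writer field matches reader blob
  city (writer side), unknown to reader
  payload (writer side), unknown to reader
  => forward verdict for Event: COMPATIBLE, no violations
decode walk for Event under reader schema v2:
  attrs := {"alt": 0.0, "k2": 0.25}
  height := 0.25
  checksum := 0x00
  factor := 0.0
  quantity := 250
  city := null (absent, optional -> null)
  primary := false
  payload := 0x1A2B (absent -> default)
  writer blob: unknown -> dropped
  => decoded: {"attrs": {"alt": 0.0, "k2": 0.25}, "height": 0.25, "checksum": 0x00, "factor": 0.0, "quantity": 250, "city": null, "primary": false, "payload": 0x1A2B}


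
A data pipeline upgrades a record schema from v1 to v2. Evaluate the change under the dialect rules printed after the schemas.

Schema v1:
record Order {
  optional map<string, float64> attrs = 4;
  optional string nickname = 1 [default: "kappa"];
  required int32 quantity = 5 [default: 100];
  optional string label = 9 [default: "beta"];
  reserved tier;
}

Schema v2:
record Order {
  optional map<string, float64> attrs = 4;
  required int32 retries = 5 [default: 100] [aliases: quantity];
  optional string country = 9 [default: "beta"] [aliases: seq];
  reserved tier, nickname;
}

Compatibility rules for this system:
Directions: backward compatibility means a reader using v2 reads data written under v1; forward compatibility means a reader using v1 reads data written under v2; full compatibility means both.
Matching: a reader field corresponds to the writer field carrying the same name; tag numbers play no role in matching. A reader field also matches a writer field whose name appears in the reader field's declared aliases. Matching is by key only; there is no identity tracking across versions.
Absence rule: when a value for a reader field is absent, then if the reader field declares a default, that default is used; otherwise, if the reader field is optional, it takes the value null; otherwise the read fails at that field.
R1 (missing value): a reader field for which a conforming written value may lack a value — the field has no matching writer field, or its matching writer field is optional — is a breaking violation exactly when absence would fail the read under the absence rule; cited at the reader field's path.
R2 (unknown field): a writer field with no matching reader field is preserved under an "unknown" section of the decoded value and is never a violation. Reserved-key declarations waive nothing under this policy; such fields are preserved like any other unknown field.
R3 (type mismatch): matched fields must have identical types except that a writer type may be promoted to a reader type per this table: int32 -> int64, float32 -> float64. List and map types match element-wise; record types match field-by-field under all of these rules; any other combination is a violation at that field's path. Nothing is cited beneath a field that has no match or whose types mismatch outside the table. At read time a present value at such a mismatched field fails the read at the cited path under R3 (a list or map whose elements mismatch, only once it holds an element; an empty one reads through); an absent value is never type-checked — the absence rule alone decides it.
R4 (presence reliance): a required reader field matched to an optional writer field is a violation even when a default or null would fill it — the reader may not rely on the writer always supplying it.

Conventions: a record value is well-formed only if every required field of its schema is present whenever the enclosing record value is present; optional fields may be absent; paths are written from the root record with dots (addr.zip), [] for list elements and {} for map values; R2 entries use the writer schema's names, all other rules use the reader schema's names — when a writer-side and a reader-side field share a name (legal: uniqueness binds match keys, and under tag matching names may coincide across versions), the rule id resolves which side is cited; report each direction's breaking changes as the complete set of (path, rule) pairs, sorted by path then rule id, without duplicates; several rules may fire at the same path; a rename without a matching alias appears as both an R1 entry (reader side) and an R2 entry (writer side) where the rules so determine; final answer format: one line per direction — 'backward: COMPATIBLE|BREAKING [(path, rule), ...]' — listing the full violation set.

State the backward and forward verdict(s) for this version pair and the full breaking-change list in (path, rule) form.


arrows below run writer -> reader for Order
backward pass over Order, reader schema v2, writer schema v1:
  writer optional, map<string, float64> -> map<string, float64>: reader attrs maps from writer attrs
  writer required, int32 -> int32: reader retries maps from writer quantity
  country: no writer-side match
  writer nickname: unknown to reader
  writer label: unknown to reader
  => no violations; backward on Order: COMPATIBLE
forward pass over Order, reader schema v1, writer schema v2:
  writer optional, map<string, float64> -> map<string, float64>: reader attrs maps from writer attrs
  nickname: no writer-side match
  quantity: no writer-side match
  label: no writer-side match
  writer retries: unknown to reader
  writer country: unknown to reader
  => no violations; forward on Order: COMPATIBLE

backward: COMPATIBLE []; forward: COMPATIBLE []


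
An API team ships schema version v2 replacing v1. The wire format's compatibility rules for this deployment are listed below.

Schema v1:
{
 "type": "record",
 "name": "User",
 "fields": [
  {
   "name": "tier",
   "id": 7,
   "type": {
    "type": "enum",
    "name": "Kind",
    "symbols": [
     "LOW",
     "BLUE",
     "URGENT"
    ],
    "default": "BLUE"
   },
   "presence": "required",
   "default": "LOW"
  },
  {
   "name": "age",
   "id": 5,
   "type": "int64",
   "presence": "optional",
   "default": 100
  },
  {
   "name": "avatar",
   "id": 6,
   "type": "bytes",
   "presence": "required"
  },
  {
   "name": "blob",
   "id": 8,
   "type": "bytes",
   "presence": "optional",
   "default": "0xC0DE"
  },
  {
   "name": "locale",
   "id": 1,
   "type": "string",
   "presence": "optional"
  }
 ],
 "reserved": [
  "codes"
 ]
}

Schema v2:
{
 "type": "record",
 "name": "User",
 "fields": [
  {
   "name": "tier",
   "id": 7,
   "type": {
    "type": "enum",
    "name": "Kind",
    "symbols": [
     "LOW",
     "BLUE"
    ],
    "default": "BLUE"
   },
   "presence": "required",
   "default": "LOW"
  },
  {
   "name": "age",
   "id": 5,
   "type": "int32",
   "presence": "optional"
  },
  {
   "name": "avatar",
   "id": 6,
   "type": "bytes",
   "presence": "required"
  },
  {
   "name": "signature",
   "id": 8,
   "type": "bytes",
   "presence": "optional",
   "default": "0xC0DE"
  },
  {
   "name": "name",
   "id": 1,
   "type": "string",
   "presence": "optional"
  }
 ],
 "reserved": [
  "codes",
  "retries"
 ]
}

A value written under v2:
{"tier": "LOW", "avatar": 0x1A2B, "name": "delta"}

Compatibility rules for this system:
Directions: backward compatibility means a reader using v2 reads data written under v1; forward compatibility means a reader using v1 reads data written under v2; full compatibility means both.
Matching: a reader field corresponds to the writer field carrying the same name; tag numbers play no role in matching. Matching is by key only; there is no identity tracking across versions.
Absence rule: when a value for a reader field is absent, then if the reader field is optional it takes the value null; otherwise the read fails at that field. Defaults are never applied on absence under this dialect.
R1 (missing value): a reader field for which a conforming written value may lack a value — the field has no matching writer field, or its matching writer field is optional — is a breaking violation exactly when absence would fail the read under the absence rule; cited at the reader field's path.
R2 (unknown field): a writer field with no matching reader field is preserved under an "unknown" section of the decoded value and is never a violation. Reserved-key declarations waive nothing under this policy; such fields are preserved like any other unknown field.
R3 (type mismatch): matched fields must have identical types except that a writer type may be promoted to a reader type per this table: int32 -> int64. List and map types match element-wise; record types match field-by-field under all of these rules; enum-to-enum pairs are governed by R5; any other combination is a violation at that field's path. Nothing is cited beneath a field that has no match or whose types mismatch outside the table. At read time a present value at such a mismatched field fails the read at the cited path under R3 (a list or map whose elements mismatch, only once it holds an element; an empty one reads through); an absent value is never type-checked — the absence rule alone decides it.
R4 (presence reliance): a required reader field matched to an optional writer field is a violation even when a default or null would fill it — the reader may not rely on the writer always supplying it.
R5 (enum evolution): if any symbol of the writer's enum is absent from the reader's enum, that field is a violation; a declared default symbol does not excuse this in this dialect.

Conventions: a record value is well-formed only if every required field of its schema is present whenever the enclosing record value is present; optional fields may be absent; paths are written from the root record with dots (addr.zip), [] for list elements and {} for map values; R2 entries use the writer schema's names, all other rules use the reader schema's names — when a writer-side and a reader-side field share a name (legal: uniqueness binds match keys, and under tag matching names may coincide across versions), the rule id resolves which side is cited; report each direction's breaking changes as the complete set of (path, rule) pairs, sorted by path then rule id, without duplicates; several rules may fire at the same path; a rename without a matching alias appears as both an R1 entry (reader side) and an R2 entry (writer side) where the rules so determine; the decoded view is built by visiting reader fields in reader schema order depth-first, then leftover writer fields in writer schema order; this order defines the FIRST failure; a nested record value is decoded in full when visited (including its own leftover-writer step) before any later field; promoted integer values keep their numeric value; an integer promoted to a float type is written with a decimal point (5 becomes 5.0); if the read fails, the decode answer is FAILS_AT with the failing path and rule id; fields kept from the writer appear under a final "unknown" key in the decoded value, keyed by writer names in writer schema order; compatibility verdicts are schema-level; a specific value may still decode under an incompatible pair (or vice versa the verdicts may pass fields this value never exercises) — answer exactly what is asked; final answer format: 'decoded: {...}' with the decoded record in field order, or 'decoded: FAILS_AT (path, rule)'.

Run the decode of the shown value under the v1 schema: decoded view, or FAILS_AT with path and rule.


each type pair in User: writer, then reader
migrating the User value to v1:
  tier := "LOW"
  age := null (absent, optional -> null)
  avatar := 0x1A2B
  blob := null (absent, optional -> null)
  locale := null (absent, optional -> null)
  writer name: kept under "unknown"
  => decoded: {"tier": "LOW", "age": null, "avatar": 0x1A2B, "blob": null, "locale": null, "unknown": {"name": "delta"}}
diffs on User not affecting the asked answer:
  field age in record User: type int64 changed to int32 (its default is dropped) -> affects the rule determinations only; this particular User value decodes identically
  renamed field blob to signature in record User -> triggers nothing under the printed rules; the User answer is the same either way
  enum Kind (field tier in record User): symbol URGENT removed -> affects the rule determinations only; this particular User value decodes identically

decoded: {"tier": "LOW", "age": null, "avatar": 0x1A2B, "blob": null, "locale": null, "unknown": {"name": "delta"}}
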